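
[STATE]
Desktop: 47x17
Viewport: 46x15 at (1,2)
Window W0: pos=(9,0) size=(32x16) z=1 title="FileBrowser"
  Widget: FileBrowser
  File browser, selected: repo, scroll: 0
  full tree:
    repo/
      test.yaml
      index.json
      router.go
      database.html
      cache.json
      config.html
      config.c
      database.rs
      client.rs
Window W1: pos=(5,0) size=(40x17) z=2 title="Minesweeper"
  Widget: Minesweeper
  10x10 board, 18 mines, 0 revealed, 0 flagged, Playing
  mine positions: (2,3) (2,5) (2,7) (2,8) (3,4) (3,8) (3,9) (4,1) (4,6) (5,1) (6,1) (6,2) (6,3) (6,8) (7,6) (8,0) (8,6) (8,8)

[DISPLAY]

    ┠──────────────────────────────────────┨  
    ┃■■■■■■■■■■                            ┃  
    ┃■■■■■■■■■■                            ┃  
    ┃■■■■■■■■■■                            ┃  
    ┃■■■■■■■■■■                            ┃  
    ┃■■■■■■■■■■                            ┃  
    ┃■■■■■■■■■■                            ┃  
    ┃■■■■■■■■■■                            ┃  
    ┃■■■■■■■■■■                            ┃  
    ┃■■■■■■■■■■                            ┃  
    ┃■■■■■■■■■■                            ┃  
    ┃                                      ┃  
    ┃                                      ┃  
    ┃                                      ┃  
    ┗━━━━━━━━━━━━━━━━━━━━━━━━━━━━━━━━━━━━━━┛  


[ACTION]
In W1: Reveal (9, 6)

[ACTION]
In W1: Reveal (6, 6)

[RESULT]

    ┠──────────────────────────────────────┨  
    ┃■■■■■■■■■■                            ┃  
    ┃■■■■■■■■■■                            ┃  
    ┃■■■■■■■■■■                            ┃  
    ┃■■■■■■■■■■                            ┃  
    ┃■■■■■■■■■■                            ┃  
    ┃■■■■■■■■■■                            ┃  
    ┃■■■■■■1■■■                            ┃  
    ┃■■■■■■■■■■                            ┃  
    ┃■■■■■■■■■■                            ┃  
    ┃■■■■■■1■■■                            ┃  
    ┃                                      ┃  
    ┃                                      ┃  
    ┃                                      ┃  
    ┗━━━━━━━━━━━━━━━━━━━━━━━━━━━━━━━━━━━━━━┛  


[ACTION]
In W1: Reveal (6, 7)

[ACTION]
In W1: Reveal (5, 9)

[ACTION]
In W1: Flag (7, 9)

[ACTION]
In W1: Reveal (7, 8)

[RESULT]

    ┠──────────────────────────────────────┨  
    ┃■■■■■■■■■■                            ┃  
    ┃■■■■■■■■■■                            ┃  
    ┃■■■■■■■■■■                            ┃  
    ┃■■■■■■■■■■                            ┃  
    ┃■■■■■■■■■■                            ┃  
    ┃■■■■■■■■■1                            ┃  
    ┃■■■■■■12■■                            ┃  
    ┃■■■■■■■■2⚑                            ┃  
    ┃■■■■■■■■■■                            ┃  
    ┃■■■■■■1■■■                            ┃  
    ┃                                      ┃  
    ┃                                      ┃  
    ┃                                      ┃  
    ┗━━━━━━━━━━━━━━━━━━━━━━━━━━━━━━━━━━━━━━┛  


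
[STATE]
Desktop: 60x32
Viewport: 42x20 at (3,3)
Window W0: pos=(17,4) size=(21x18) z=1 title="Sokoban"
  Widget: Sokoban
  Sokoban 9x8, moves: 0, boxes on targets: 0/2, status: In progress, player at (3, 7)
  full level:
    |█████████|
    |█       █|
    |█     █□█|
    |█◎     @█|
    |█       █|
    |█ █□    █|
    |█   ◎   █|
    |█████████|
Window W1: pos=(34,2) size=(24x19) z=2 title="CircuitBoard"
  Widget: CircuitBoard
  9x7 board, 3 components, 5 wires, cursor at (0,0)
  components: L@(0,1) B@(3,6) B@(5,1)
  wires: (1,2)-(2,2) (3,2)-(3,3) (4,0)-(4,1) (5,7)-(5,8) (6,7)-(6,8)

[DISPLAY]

                               ┃ CircuitBo
              ┏━━━━━━━━━━━━━━━━┠──────────
              ┃ Sokoban        ┃   0 1 2 3
              ┠────────────────┃0  [.]  L 
              ┃█████████       ┃          
              ┃█       █       ┃1         
              ┃█     █□█       ┃          
              ┃█◎     @█       ┃2         
              ┃█       █       ┃          
              ┃█ █□    █       ┃3         
              ┃█   ◎   █       ┃          
              ┃█████████       ┃4   · ─ · 
              ┃Moves: 0  0/2   ┃          
              ┃                ┃5       B 
              ┃                ┃          
              ┃                ┃6         
              ┃                ┃Cursor: (0
              ┃                ┗━━━━━━━━━━
              ┗━━━━━━━━━━━━━━━━━━━┛       
                                          


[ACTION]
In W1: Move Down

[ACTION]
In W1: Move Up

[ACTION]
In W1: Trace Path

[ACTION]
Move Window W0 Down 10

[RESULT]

                               ┃ CircuitBo
                               ┠──────────
                               ┃   0 1 2 3
                               ┃0  [.]  L 
                               ┃          
                               ┃1         
                               ┃          
                               ┃2         
                               ┃          
                               ┃3         
                               ┃          
              ┏━━━━━━━━━━━━━━━━┃4   · ─ · 
              ┃ Sokoban        ┃          
              ┠────────────────┃5       B 
              ┃█████████       ┃          
              ┃█       █       ┃6         
              ┃█     █□█       ┃Cursor: (0
              ┃█◎     @█       ┗━━━━━━━━━━
              ┃█       █          ┃       
              ┃█ █□    █          ┃       


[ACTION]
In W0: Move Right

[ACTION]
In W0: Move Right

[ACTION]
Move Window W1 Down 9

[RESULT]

                                          
                                          
                                          
                                          
                                          
                                          
                                          
                                          
                               ┏━━━━━━━━━━
                               ┃ CircuitBo
                               ┠──────────
              ┏━━━━━━━━━━━━━━━━┃   0 1 2 3
              ┃ Sokoban        ┃0  [.]  L 
              ┠────────────────┃          
              ┃█████████       ┃1         
              ┃█       █       ┃          
              ┃█     █□█       ┃2         
              ┃█◎     @█       ┃          
              ┃█       █       ┃3         
              ┃█ █□    █       ┃          


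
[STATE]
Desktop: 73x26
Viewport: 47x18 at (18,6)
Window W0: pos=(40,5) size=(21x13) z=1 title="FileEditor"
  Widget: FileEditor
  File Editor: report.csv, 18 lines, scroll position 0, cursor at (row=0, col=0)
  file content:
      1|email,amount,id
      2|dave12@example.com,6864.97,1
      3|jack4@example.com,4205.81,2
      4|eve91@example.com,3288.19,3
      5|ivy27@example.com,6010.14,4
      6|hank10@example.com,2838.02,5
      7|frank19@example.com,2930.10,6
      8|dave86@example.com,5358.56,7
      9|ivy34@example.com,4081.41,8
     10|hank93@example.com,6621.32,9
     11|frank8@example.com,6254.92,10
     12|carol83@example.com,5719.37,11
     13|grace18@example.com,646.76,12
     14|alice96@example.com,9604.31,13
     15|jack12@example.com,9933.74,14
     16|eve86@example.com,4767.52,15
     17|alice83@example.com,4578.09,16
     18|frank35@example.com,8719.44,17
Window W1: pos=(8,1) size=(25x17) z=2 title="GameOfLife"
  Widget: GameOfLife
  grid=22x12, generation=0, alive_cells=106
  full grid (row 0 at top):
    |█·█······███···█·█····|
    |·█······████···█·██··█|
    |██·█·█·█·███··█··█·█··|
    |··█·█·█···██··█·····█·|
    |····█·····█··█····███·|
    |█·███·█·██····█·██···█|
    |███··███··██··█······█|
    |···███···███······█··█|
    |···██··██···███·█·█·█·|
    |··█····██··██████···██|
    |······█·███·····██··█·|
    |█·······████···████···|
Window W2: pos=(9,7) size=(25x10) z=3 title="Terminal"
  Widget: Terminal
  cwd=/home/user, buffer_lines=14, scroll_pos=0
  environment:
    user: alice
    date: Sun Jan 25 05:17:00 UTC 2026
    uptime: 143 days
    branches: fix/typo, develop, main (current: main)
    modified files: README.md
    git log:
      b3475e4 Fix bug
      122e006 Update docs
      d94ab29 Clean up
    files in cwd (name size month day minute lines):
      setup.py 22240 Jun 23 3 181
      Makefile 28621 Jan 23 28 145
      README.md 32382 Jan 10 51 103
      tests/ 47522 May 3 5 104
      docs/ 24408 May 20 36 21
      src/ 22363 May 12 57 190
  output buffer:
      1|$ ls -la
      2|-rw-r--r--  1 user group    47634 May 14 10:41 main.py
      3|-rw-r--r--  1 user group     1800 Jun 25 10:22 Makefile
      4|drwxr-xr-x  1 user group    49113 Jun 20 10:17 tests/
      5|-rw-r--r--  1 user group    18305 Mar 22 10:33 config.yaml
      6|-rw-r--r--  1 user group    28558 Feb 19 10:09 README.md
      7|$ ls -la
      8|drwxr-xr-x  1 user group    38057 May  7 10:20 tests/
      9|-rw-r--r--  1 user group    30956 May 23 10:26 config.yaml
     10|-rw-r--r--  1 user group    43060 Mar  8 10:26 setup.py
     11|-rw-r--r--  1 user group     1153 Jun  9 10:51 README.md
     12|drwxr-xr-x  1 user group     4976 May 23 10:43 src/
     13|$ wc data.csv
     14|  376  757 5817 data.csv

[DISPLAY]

███···█·██··█ ┃       ┃ FileEditor        ┃    
━━━━━━━━━━━━━━━┓      ┠───────────────────┨    
l              ┃      ┃█mail,amount,id   ▲┃    
───────────────┨      ┃dave12@example.com█┃    
               ┃      ┃jack4@example.com,░┃    
--  1 user grou┃      ┃eve91@example.com,░┃    
--  1 user grou┃      ┃ivy27@example.com,░┃    
-x  1 user grou┃      ┃hank10@example.com░┃    
--  1 user grou┃      ┃frank19@example.co░┃    
--  1 user grou┃      ┃dave86@example.com░┃    
━━━━━━━━━━━━━━━┛      ┃ivy34@example.com,▼┃    
━━━━━━━━━━━━━━┛       ┗━━━━━━━━━━━━━━━━━━━┛    
                                               
                                               
                                               
                                               
                                               
                                               


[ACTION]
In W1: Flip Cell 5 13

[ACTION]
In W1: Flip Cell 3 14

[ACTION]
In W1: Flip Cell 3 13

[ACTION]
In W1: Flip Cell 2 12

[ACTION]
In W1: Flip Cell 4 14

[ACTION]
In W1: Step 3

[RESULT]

····█······█· ┃       ┃ FileEditor        ┃    
━━━━━━━━━━━━━━━┓      ┠───────────────────┨    
l              ┃      ┃█mail,amount,id   ▲┃    
───────────────┨      ┃dave12@example.com█┃    
               ┃      ┃jack4@example.com,░┃    
--  1 user grou┃      ┃eve91@example.com,░┃    
--  1 user grou┃      ┃ivy27@example.com,░┃    
-x  1 user grou┃      ┃hank10@example.com░┃    
--  1 user grou┃      ┃frank19@example.co░┃    
--  1 user grou┃      ┃dave86@example.com░┃    
━━━━━━━━━━━━━━━┛      ┃ivy34@example.com,▼┃    
━━━━━━━━━━━━━━┛       ┗━━━━━━━━━━━━━━━━━━━┛    
                                               
                                               
                                               
                                               
                                               
                                               


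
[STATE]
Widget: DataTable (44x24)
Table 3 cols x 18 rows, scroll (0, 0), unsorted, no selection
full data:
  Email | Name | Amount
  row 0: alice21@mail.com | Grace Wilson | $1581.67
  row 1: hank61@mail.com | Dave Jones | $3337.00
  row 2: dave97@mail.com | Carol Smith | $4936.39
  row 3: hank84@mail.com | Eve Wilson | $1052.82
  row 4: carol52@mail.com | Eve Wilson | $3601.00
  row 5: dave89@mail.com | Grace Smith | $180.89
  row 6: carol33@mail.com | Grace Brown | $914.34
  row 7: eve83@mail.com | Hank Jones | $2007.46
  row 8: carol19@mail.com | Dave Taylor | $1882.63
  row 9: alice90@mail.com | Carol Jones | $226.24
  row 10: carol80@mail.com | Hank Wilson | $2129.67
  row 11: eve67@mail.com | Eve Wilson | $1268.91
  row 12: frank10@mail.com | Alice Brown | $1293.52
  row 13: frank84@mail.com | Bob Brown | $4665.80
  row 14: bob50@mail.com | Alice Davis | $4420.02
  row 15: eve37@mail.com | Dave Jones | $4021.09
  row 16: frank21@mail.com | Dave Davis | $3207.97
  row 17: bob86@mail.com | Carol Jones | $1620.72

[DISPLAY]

Email           │Name        │Amount        
────────────────┼────────────┼────────      
alice21@mail.com│Grace Wilson│$1581.67      
hank61@mail.com │Dave Jones  │$3337.00      
dave97@mail.com │Carol Smith │$4936.39      
hank84@mail.com │Eve Wilson  │$1052.82      
carol52@mail.com│Eve Wilson  │$3601.00      
dave89@mail.com │Grace Smith │$180.89       
carol33@mail.com│Grace Brown │$914.34       
eve83@mail.com  │Hank Jones  │$2007.46      
carol19@mail.com│Dave Taylor │$1882.63      
alice90@mail.com│Carol Jones │$226.24       
carol80@mail.com│Hank Wilson │$2129.67      
eve67@mail.com  │Eve Wilson  │$1268.91      
frank10@mail.com│Alice Brown │$1293.52      
frank84@mail.com│Bob Brown   │$4665.80      
bob50@mail.com  │Alice Davis │$4420.02      
eve37@mail.com  │Dave Jones  │$4021.09      
frank21@mail.com│Dave Davis  │$3207.97      
bob86@mail.com  │Carol Jones │$1620.72      
                                            
                                            
                                            
                                            


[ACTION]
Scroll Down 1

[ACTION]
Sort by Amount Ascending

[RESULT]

Email           │Name        │Amount ▲      
────────────────┼────────────┼────────      
dave89@mail.com │Grace Smith │$180.89       
alice90@mail.com│Carol Jones │$226.24       
carol33@mail.com│Grace Brown │$914.34       
hank84@mail.com │Eve Wilson  │$1052.82      
eve67@mail.com  │Eve Wilson  │$1268.91      
frank10@mail.com│Alice Brown │$1293.52      
alice21@mail.com│Grace Wilson│$1581.67      
bob86@mail.com  │Carol Jones │$1620.72      
carol19@mail.com│Dave Taylor │$1882.63      
eve83@mail.com  │Hank Jones  │$2007.46      
carol80@mail.com│Hank Wilson │$2129.67      
frank21@mail.com│Dave Davis  │$3207.97      
hank61@mail.com │Dave Jones  │$3337.00      
carol52@mail.com│Eve Wilson  │$3601.00      
eve37@mail.com  │Dave Jones  │$4021.09      
bob50@mail.com  │Alice Davis │$4420.02      
frank84@mail.com│Bob Brown   │$4665.80      
dave97@mail.com │Carol Smith │$4936.39      
                                            
                                            
                                            
                                            


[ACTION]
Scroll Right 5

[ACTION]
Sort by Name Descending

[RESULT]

Email           │Name       ▼│Amount        
────────────────┼────────────┼────────      
carol80@mail.com│Hank Wilson │$2129.67      
eve83@mail.com  │Hank Jones  │$2007.46      
alice21@mail.com│Grace Wilson│$1581.67      
dave89@mail.com │Grace Smith │$180.89       
carol33@mail.com│Grace Brown │$914.34       
hank84@mail.com │Eve Wilson  │$1052.82      
eve67@mail.com  │Eve Wilson  │$1268.91      
carol52@mail.com│Eve Wilson  │$3601.00      
carol19@mail.com│Dave Taylor │$1882.63      
hank61@mail.com │Dave Jones  │$3337.00      
eve37@mail.com  │Dave Jones  │$4021.09      
frank21@mail.com│Dave Davis  │$3207.97      
dave97@mail.com │Carol Smith │$4936.39      
alice90@mail.com│Carol Jones │$226.24       
bob86@mail.com  │Carol Jones │$1620.72      
frank84@mail.com│Bob Brown   │$4665.80      
bob50@mail.com  │Alice Davis │$4420.02      
frank10@mail.com│Alice Brown │$1293.52      
                                            
                                            
                                            
                                            


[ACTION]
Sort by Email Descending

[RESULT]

Email          ▼│Name        │Amount        
────────────────┼────────────┼────────      
hank84@mail.com │Eve Wilson  │$1052.82      
hank61@mail.com │Dave Jones  │$3337.00      
frank84@mail.com│Bob Brown   │$4665.80      
frank21@mail.com│Dave Davis  │$3207.97      
frank10@mail.com│Alice Brown │$1293.52      
eve83@mail.com  │Hank Jones  │$2007.46      
eve67@mail.com  │Eve Wilson  │$1268.91      
eve37@mail.com  │Dave Jones  │$4021.09      
dave97@mail.com │Carol Smith │$4936.39      
dave89@mail.com │Grace Smith │$180.89       
carol80@mail.com│Hank Wilson │$2129.67      
carol52@mail.com│Eve Wilson  │$3601.00      
carol33@mail.com│Grace Brown │$914.34       
carol19@mail.com│Dave Taylor │$1882.63      
bob86@mail.com  │Carol Jones │$1620.72      
bob50@mail.com  │Alice Davis │$4420.02      
alice90@mail.com│Carol Jones │$226.24       
alice21@mail.com│Grace Wilson│$1581.67      
                                            
                                            
                                            
                                            


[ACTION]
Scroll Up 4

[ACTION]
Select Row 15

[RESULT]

Email          ▼│Name        │Amount        
────────────────┼────────────┼────────      
hank84@mail.com │Eve Wilson  │$1052.82      
hank61@mail.com │Dave Jones  │$3337.00      
frank84@mail.com│Bob Brown   │$4665.80      
frank21@mail.com│Dave Davis  │$3207.97      
frank10@mail.com│Alice Brown │$1293.52      
eve83@mail.com  │Hank Jones  │$2007.46      
eve67@mail.com  │Eve Wilson  │$1268.91      
eve37@mail.com  │Dave Jones  │$4021.09      
dave97@mail.com │Carol Smith │$4936.39      
dave89@mail.com │Grace Smith │$180.89       
carol80@mail.com│Hank Wilson │$2129.67      
carol52@mail.com│Eve Wilson  │$3601.00      
carol33@mail.com│Grace Brown │$914.34       
carol19@mail.com│Dave Taylor │$1882.63      
bob86@mail.com  │Carol Jones │$1620.72      
>ob50@mail.com  │Alice Davis │$4420.02      
alice90@mail.com│Carol Jones │$226.24       
alice21@mail.com│Grace Wilson│$1581.67      
                                            
                                            
                                            
                                            


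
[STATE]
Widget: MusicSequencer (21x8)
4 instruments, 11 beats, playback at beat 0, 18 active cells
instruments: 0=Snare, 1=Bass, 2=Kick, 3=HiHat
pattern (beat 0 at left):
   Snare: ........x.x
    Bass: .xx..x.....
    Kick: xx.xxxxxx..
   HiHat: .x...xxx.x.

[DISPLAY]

      ▼1234567890    
 Snare········█·█    
  Bass·██··█·····    
  Kick██·██████··    
 HiHat·█···███·█·    
                     
                     
                     


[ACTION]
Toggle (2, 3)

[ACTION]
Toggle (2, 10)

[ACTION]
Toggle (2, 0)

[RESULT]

      ▼1234567890    
 Snare········█·█    
  Bass·██··█·····    
  Kick·█··█████·█    
 HiHat·█···███·█·    
                     
                     
                     


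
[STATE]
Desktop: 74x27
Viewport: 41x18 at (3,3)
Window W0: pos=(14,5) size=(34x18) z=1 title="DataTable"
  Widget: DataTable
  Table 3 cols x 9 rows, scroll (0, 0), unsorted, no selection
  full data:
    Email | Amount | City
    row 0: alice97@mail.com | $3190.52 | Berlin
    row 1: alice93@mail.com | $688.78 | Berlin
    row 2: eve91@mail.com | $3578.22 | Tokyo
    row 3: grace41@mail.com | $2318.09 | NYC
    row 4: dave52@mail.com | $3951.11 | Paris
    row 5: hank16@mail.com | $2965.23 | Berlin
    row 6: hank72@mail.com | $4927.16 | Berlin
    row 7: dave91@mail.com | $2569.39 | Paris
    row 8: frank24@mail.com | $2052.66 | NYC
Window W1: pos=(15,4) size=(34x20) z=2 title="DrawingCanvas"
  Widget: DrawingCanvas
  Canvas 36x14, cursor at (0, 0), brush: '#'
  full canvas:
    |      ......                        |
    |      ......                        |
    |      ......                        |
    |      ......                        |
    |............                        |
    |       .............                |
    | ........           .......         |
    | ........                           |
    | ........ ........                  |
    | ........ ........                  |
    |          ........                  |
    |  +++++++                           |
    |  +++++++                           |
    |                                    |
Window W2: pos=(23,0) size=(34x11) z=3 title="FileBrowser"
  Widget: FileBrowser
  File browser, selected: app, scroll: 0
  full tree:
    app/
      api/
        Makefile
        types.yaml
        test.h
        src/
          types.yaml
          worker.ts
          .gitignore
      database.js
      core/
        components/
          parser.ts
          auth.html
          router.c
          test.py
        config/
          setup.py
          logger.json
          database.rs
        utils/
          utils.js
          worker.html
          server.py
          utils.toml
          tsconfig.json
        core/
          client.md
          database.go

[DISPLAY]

                    ┃> [-] app/          
            ┏━━━━━━━┃    [+] api/        
           ┏┃ Drawin┃    database.js     
           ┃┠───────┃    [+] core/       
           ┠┃+     .┃                    
           ┃┃      .┃                    
           ┃┃      .┃                    
           ┃┃      .┗━━━━━━━━━━━━━━━━━━━━
           ┃┃............                
           ┃┃       .............        
           ┃┃ ........           ....... 
           ┃┃ ........                   
           ┃┃ ........ ........          
           ┃┃ ........ ........          
           ┃┃          ........          
           ┃┃  +++++++                   
           ┃┃  +++++++                   
           ┃┃                            


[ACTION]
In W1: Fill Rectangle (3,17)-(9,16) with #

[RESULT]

                    ┃> [-] app/          
            ┏━━━━━━━┃    [+] api/        
           ┏┃ Drawin┃    database.js     
           ┃┠───────┃    [+] core/       
           ┠┃+     .┃                    
           ┃┃      .┃                    
           ┃┃      .┃                    
           ┃┃      .┗━━━━━━━━━━━━━━━━━━━━
           ┃┃............    ##          
           ┃┃       .........##..        
           ┃┃ ........       ##  ....... 
           ┃┃ ........       ##          
           ┃┃ ........ ......##          
           ┃┃ ........ ......##          
           ┃┃          ........          
           ┃┃  +++++++                   
           ┃┃  +++++++                   
           ┃┃                            


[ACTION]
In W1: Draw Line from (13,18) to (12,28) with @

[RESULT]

                    ┃> [-] app/          
            ┏━━━━━━━┃    [+] api/        
           ┏┃ Drawin┃    database.js     
           ┃┠───────┃    [+] core/       
           ┠┃+     .┃                    
           ┃┃      .┃                    
           ┃┃      .┃                    
           ┃┃      .┗━━━━━━━━━━━━━━━━━━━━
           ┃┃............    ##          
           ┃┃       .........##..        
           ┃┃ ........       ##  ....... 
           ┃┃ ........       ##          
           ┃┃ ........ ......##          
           ┃┃ ........ ......##          
           ┃┃          ........          
           ┃┃  +++++++                   
           ┃┃  +++++++               @@@@
           ┃┃                  @@@@@@    


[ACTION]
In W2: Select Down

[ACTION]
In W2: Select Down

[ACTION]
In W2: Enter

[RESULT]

                    ┃  [-] app/          
            ┏━━━━━━━┃    [+] api/        
           ┏┃ Drawin┃  > database.js     
           ┃┠───────┃    [+] core/       
           ┠┃+     .┃                    
           ┃┃      .┃                    
           ┃┃      .┃                    
           ┃┃      .┗━━━━━━━━━━━━━━━━━━━━
           ┃┃............    ##          
           ┃┃       .........##..        
           ┃┃ ........       ##  ....... 
           ┃┃ ........       ##          
           ┃┃ ........ ......##          
           ┃┃ ........ ......##          
           ┃┃          ........          
           ┃┃  +++++++                   
           ┃┃  +++++++               @@@@
           ┃┃                  @@@@@@    


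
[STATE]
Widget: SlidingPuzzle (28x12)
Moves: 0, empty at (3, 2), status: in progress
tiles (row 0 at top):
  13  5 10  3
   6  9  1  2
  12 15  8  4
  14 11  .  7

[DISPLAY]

┌────┬────┬────┬────┐       
│ 13 │  5 │ 10 │  3 │       
├────┼────┼────┼────┤       
│  6 │  9 │  1 │  2 │       
├────┼────┼────┼────┤       
│ 12 │ 15 │  8 │  4 │       
├────┼────┼────┼────┤       
│ 14 │ 11 │    │  7 │       
└────┴────┴────┴────┘       
Moves: 0                    
                            
                            


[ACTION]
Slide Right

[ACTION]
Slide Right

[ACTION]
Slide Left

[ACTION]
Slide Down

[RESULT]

┌────┬────┬────┬────┐       
│ 13 │  5 │ 10 │  3 │       
├────┼────┼────┼────┤       
│  6 │  9 │  1 │  2 │       
├────┼────┼────┼────┤       
│ 12 │    │  8 │  4 │       
├────┼────┼────┼────┤       
│ 14 │ 15 │ 11 │  7 │       
└────┴────┴────┴────┘       
Moves: 4                    
                            
                            


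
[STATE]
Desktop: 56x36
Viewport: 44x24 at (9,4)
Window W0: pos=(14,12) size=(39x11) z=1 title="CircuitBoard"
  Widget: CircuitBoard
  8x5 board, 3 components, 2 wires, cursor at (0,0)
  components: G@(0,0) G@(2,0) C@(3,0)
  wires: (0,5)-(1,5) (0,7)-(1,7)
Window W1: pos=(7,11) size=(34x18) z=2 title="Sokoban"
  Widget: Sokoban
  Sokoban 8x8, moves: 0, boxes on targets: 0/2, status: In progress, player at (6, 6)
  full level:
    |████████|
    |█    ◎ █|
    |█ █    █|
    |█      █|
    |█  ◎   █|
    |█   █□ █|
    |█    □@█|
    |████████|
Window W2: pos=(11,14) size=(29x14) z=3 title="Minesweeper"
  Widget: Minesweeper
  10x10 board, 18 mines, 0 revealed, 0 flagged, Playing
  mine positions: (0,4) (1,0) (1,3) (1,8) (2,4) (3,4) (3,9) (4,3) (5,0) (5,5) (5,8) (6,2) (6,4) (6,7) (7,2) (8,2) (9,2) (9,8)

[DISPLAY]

                                            
                                            
                                            
                                            
                                            
                                            
                                            
━━━━━━━━━━━━━━━━━━━━━━━━━━━━━━━┓            
Sokoban                        ┃━━━━━━━━━━━┓
───────────────────────────────┨           ┃
██┏━━━━━━━━━━━━━━━━━━━━━━━━━━━┓┃───────────┨
  ┃ Minesweeper               ┃┃           ┃
 █┠───────────────────────────┨┃      ·    ┃
  ┃■■■■■■■■■■                 ┃┃      │    ┃
  ┃■■■■■■■■■■                 ┃┃      ·    ┃
  ┃■■■■■■■■■■                 ┃┃           ┃
  ┃■■■■■■■■■■                 ┃┃           ┃
██┃■■■■■■■■■■                 ┃┃           ┃
ov┃■■■■■■■■■■                 ┃┃━━━━━━━━━━━┛
  ┃■■■■■■■■■■                 ┃┃            
  ┃■■■■■■■■■■                 ┃┃            
  ┃■■■■■■■■■■                 ┃┃            
  ┃■■■■■■■■■■                 ┃┃            
  ┗━━━━━━━━━━━━━━━━━━━━━━━━━━━┛┃            


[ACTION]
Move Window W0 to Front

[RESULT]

                                            
                                            
                                            
                                            
                                            
                                            
                                            
━━━━━━━━━━━━━━━━━━━━━━━━━━━━━━━┓            
Sokob┏━━━━━━━━━━━━━━━━━━━━━━━━━━━━━━━━━━━━━┓
─────┃ CircuitBoard                        ┃
██┏━━┠─────────────────────────────────────┨
  ┃ M┃   0 1 2 3 4 5 6 7                   ┃
 █┠──┃0  [G]                  ·       ·    ┃
  ┃■■┃                        │       │    ┃
  ┃■■┃1                       ·       ·    ┃
  ┃■■┃                                     ┃
  ┃■■┃2   G                                ┃
██┃■■┃                                     ┃
ov┃■■┗━━━━━━━━━━━━━━━━━━━━━━━━━━━━━━━━━━━━━┛
  ┃■■■■■■■■■■                 ┃┃            
  ┃■■■■■■■■■■                 ┃┃            
  ┃■■■■■■■■■■                 ┃┃            
  ┃■■■■■■■■■■                 ┃┃            
  ┗━━━━━━━━━━━━━━━━━━━━━━━━━━━┛┃            


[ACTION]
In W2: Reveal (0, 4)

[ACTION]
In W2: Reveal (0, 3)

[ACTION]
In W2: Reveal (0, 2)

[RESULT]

                                            
                                            
                                            
                                            
                                            
                                            
                                            
━━━━━━━━━━━━━━━━━━━━━━━━━━━━━━━┓            
Sokob┏━━━━━━━━━━━━━━━━━━━━━━━━━━━━━━━━━━━━━┓
─────┃ CircuitBoard                        ┃
██┏━━┠─────────────────────────────────────┨
  ┃ M┃   0 1 2 3 4 5 6 7                   ┃
 █┠──┃0  [G]                  ·       ·    ┃
  ┃■■┃                        │       │    ┃
  ┃✹■┃1                       ·       ·    ┃
  ┃■■┃                                     ┃
  ┃■■┃2   G                                ┃
██┃■■┃                                     ┃
ov┃✹■┗━━━━━━━━━━━━━━━━━━━━━━━━━━━━━━━━━━━━━┛
  ┃■■✹■✹■■✹■■                 ┃┃            
  ┃■■✹■■■■■■■                 ┃┃            
  ┃■■✹■■■■■■■                 ┃┃            
  ┃■■✹■■■■■✹■                 ┃┃            
  ┗━━━━━━━━━━━━━━━━━━━━━━━━━━━┛┃            


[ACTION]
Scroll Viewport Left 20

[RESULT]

                                            
                                            
                                            
                                            
                                            
                                            
                                            
       ┏━━━━━━━━━━━━━━━━━━━━━━━━━━━━━━━━┓   
       ┃ Sokob┏━━━━━━━━━━━━━━━━━━━━━━━━━━━━━
       ┠──────┃ CircuitBoard                
       ┃███┏━━┠─────────────────────────────
       ┃█  ┃ M┃   0 1 2 3 4 5 6 7           
       ┃█ █┠──┃0  [G]                  ·    
       ┃█  ┃■■┃                        │    
       ┃█  ┃✹■┃1                       ·    
       ┃█  ┃■■┃                             
       ┃█  ┃■■┃2   G                        
       ┃███┃■■┃                             
       ┃Mov┃✹■┗━━━━━━━━━━━━━━━━━━━━━━━━━━━━━
       ┃   ┃■■✹■✹■■✹■■                 ┃┃   
       ┃   ┃■■✹■■■■■■■                 ┃┃   
       ┃   ┃■■✹■■■■■■■                 ┃┃   
       ┃   ┃■■✹■■■■■✹■                 ┃┃   
       ┃   ┗━━━━━━━━━━━━━━━━━━━━━━━━━━━┛┃   


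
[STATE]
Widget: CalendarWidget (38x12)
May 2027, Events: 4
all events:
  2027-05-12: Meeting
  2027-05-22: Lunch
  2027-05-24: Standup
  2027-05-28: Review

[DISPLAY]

               May 2027               
Mo Tu We Th Fr Sa Su                  
                1  2                  
 3  4  5  6  7  8  9                  
10 11 12* 13 14 15 16                 
17 18 19 20 21 22* 23                 
24* 25 26 27 28* 29 30                
31                                    
                                      
                                      
                                      
                                      


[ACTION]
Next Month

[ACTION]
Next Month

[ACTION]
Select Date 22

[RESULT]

              July 2027               
Mo Tu We Th Fr Sa Su                  
          1  2  3  4                  
 5  6  7  8  9 10 11                  
12 13 14 15 16 17 18                  
19 20 21 [22] 23 24 25                
26 27 28 29 30 31                     
                                      
                                      
                                      
                                      
                                      


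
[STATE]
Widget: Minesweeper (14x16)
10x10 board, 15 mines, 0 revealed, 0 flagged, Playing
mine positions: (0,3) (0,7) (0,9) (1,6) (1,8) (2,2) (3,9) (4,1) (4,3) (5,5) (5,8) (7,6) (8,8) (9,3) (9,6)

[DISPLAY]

■■■■■■■■■■    
■■■■■■■■■■    
■■■■■■■■■■    
■■■■■■■■■■    
■■■■■■■■■■    
■■■■■■■■■■    
■■■■■■■■■■    
■■■■■■■■■■    
■■■■■■■■■■    
■■■■■■■■■■    
              
              
              
              
              
              


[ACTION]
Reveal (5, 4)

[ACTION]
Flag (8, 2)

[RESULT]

■■■■■■■■■■    
■■■■■■■■■■    
■■■■■■■■■■    
■■■■■■■■■■    
■■■■■■■■■■    
■■■■2■■■■■    
■■■■■■■■■■    
■■■■■■■■■■    
■■⚑■■■■■■■    
■■■■■■■■■■    
              
              
              
              
              
              


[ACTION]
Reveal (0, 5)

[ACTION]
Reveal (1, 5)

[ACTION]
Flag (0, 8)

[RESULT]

■■■■■1■■⚑■    
■■■■■1■■■■    
■■■■■■■■■■    
■■■■■■■■■■    
■■■■■■■■■■    
■■■■2■■■■■    
■■■■■■■■■■    
■■■■■■■■■■    
■■⚑■■■■■■■    
■■■■■■■■■■    
              
              
              
              
              
              


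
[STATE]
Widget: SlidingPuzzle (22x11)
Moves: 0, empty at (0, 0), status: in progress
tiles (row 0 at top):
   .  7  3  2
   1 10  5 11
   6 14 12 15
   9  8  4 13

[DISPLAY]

┌────┬────┬────┬────┐ 
│    │  7 │  3 │  2 │ 
├────┼────┼────┼────┤ 
│  1 │ 10 │  5 │ 11 │ 
├────┼────┼────┼────┤ 
│  6 │ 14 │ 12 │ 15 │ 
├────┼────┼────┼────┤ 
│  9 │  8 │  4 │ 13 │ 
└────┴────┴────┴────┘ 
Moves: 0              
                      


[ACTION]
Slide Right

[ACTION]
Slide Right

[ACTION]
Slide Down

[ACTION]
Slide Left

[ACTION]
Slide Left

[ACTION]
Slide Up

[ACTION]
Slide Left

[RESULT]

┌────┬────┬────┬────┐ 
│  7 │  3 │  5 │  2 │ 
├────┼────┼────┼────┤ 
│  1 │ 10 │ 11 │    │ 
├────┼────┼────┼────┤ 
│  6 │ 14 │ 12 │ 15 │ 
├────┼────┼────┼────┤ 
│  9 │  8 │  4 │ 13 │ 
└────┴────┴────┴────┘ 
Moves: 4              
                      
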